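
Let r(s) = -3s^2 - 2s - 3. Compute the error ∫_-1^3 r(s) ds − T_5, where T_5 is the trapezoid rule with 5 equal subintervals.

Exact integral: ∫_-1^3 r(s) ds = -48.
T_5 = -49.28.
Error = -48 − (-49.28) = 1.28.

1.28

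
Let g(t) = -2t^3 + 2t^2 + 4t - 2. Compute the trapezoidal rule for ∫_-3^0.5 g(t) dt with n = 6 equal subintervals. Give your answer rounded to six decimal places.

35.937789

Δt = (0.5 − (-3))/6 = 7/12.
g(-3) = 58, g(-29/12) = 24401/864, g(-11/6) = 1049/108, g(-1.25) = 0.03125, g(-2/3) = -86/27, g(-1/12) = -2003/864, g(0.5) = 0.25.
T_6 = (Δt/2)·[g(t_0) + 2g(t_1) + ... + 2g(t_{5}) + g(t_6)].
Sum ≈ 35.937789.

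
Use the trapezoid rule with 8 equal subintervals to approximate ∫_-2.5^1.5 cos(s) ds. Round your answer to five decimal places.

1.56258

Δs = (1.5 − (-2.5))/8 = 0.5.
f(-2.5) ≈ -0.80114, f(-2) ≈ -0.41615, f(-1.5) ≈ 0.07074, f(-1) ≈ 0.54030, f(-0.5) ≈ 0.87758, f(0) ≈ 1.00000, f(0.5) ≈ 0.87758, f(1) ≈ 0.54030, f(1.5) ≈ 0.07074.
T_8 = (Δs/2)·[f(s_0) + 2f(s_1) + ... + 2f(s_{7}) + f(s_8)].
Sum ≈ 1.56258.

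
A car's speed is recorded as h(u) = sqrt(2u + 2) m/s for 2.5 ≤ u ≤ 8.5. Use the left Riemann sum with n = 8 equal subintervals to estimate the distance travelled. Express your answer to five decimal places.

Δu = (8.5 − 2.5)/8 = 0.75.
Left endpoints: 2.5, 3.25, 4, 4.75, 5.5, 6.25, 7, 7.75.
h(2.5) ≈ 2.64575, h(3.25) ≈ 2.91548, h(4) ≈ 3.16228, h(4.75) ≈ 3.39116, h(5.5) ≈ 3.60555, h(6.25) ≈ 3.80789, h(7) ≈ 4.00000, h(7.75) ≈ 4.18330.
Sum = Δu · [h(2.5) + h(3.25) + h(4) + ...].
Sum ≈ 20.78356.

20.78356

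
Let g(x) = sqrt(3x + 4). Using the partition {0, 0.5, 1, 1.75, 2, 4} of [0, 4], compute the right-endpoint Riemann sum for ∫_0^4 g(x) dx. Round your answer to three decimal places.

Subinterval widths: 0.5, 0.5, 0.75, 0.25, 2.
Right endpoints: 0.5, 1, 1.75, 2, 4.
g(0.5) ≈ 2.345, g(1) ≈ 2.646, g(1.75) ≈ 3.041, g(2) ≈ 3.162, g(4) ≈ 4.000.
Sum = Σ Δx_i · g(x_i).
Sum ≈ 13.567.

13.567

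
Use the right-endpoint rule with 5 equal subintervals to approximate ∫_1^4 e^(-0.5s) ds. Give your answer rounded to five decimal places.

Δs = (4 − 1)/5 = 0.6.
Right endpoints: 1.6, 2.2, 2.8, 3.4, 4.
f(1.6) ≈ 0.44933, f(2.2) ≈ 0.33287, f(2.8) ≈ 0.24660, f(3.4) ≈ 0.18268, f(4) ≈ 0.13534.
Sum = Δs · [f(1.6) + f(2.2) + f(2.8) + f(3.4) + f(4)].
Sum ≈ 0.80809.

0.80809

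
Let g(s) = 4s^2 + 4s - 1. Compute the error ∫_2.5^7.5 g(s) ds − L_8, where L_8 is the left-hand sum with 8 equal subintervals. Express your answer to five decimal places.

67.44792

Exact integral: ∫_2.5^7.5 g(s) ds ≈ 636.6666667.
L_8 = 569.21875.
Error ≈ 636.6666667 − 569.21875 ≈ 67.44792.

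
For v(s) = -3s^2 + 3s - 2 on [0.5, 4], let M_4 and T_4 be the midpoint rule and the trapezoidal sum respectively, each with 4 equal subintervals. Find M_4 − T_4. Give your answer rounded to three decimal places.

M_4 ≈ -46.58008.
T_4 = -48.58984375.
M_4 − T_4 ≈ 2.010.

2.010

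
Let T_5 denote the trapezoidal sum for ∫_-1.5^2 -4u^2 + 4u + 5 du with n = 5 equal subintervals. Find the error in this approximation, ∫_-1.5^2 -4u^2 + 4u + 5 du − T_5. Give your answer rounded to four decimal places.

1.1433

Exact integral: ∫_-1.5^2 f(u) du ≈ 5.833333.
T_5 = 4.69.
Error ≈ 5.833333 − 4.69 ≈ 1.1433.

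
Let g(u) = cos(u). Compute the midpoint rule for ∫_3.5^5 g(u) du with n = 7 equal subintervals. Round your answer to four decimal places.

-0.6093

Δu = (5 − 3.5)/7 = 3/14.
Midpoints: 101/28, 107/28, 113/28, 4.25, 125/28, 131/28, 137/28.
g(101/28) ≈ -0.8936, g(107/28) ≈ -0.7777, g(113/28) ≈ -0.6262, g(4.25) ≈ -0.4461, g(125/28) ≈ -0.2456, g(131/28) ≈ -0.0338, g(137/28) ≈ 0.1795.
Sum = Δu · [g(101/28) + g(107/28) + g(113/28) + ...].
Sum ≈ -0.6093.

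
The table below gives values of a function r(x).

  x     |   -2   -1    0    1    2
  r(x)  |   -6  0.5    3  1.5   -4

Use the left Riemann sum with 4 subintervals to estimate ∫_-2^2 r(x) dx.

-1

Δx = 1.
Sum = 1·[(-6) + 0.5 + 3 + 1.5] = -1.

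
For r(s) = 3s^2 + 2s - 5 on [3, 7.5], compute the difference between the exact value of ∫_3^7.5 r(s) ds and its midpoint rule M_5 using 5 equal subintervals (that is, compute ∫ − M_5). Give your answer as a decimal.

Exact integral: ∫_3^7.5 r(s) ds = 419.625.
M_5 = 418.71375.
Error = 419.625 − 418.71375 = 0.91125.

0.91125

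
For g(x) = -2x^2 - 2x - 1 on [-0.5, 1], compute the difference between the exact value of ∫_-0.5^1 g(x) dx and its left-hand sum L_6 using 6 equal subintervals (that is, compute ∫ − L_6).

-0.53125

Exact integral: ∫_-0.5^1 g(x) dx = -3.
L_6 = -2.46875.
Error = -3 − (-2.46875) = -0.53125.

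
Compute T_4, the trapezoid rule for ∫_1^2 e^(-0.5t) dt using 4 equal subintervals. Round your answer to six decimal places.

0.477924

Δt = (2 − 1)/4 = 0.25.
f(1) ≈ 0.606531, f(1.25) ≈ 0.535261, f(1.5) ≈ 0.472367, f(1.75) ≈ 0.416862, f(2) ≈ 0.367879.
T_4 = (Δt/2)·[f(t_0) + 2f(t_1) + 2f(t_2) + 2f(t_3) + f(t_4)].
Sum ≈ 0.477924.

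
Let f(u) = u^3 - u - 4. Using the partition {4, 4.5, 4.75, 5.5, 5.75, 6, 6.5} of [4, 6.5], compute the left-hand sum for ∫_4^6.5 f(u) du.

Subinterval widths: 0.5, 0.25, 0.75, 0.25, 0.25, 0.5.
Left endpoints: 4, 4.5, 4.75, 5.5, 5.75, 6.
f(4) = 56, f(4.5) = 82.625, f(4.75) = 98.421875, f(5.5) = 156.875, f(5.75) = 180.359375, f(6) = 206.
Sum = Σ Δu_i · f(u_i).
Sum = 309.78125.

309.78125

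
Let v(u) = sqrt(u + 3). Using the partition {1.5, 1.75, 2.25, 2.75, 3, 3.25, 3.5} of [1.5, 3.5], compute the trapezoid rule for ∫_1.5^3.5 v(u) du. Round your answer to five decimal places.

4.68338

Subinterval widths: 0.25, 0.5, 0.5, 0.25, 0.25, 0.25.
v(1.5) ≈ 2.12132, v(1.75) ≈ 2.17945, v(2.25) ≈ 2.29129, v(2.75) ≈ 2.39792, v(3) ≈ 2.44949, v(3.25) ≈ 2.50000, v(3.5) ≈ 2.54951.
On each subinterval the trapezoid contributes (Δu_i/2)·[v(u_{i-1}) + v(u_i)].
Sum ≈ 4.68338.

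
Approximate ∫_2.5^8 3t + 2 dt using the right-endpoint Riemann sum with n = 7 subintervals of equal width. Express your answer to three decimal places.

104.107

Δt = (8 − 2.5)/7 = 11/14.
Right endpoints: 23/7, 57/14, 34/7, 79/14, 45/7, 101/14, 8.
f(23/7) = 83/7, f(57/14) = 199/14, f(34/7) = 116/7, f(79/14) = 265/14, f(45/7) = 149/7, f(101/14) = 331/14, f(8) = 26.
Sum = Δt · [f(23/7) + f(57/14) + f(34/7) + ...].
Sum ≈ 104.107.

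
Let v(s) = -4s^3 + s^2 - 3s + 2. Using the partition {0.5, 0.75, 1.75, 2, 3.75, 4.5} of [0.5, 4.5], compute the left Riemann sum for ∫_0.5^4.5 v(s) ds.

-217.3125

Subinterval widths: 0.25, 1, 0.25, 1.75, 0.75.
Left endpoints: 0.5, 0.75, 1.75, 2, 3.75.
v(0.5) = 0.25, v(0.75) = -1.375, v(1.75) = -21.625, v(2) = -32, v(3.75) = -206.125.
Sum = Σ Δs_i · v(s_i).
Sum = -217.3125.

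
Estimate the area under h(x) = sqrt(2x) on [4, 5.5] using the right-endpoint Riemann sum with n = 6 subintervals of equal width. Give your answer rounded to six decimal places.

4.679239

Δx = (5.5 − 4)/6 = 0.25.
Right endpoints: 4.25, 4.5, 4.75, 5, 5.25, 5.5.
h(4.25) ≈ 2.915476, h(4.5) ≈ 3.000000, h(4.75) ≈ 3.082207, h(5) ≈ 3.162278, h(5.25) ≈ 3.240370, h(5.5) ≈ 3.316625.
Sum = Δx · [h(4.25) + h(4.5) + h(4.75) + ...].
Sum ≈ 4.679239.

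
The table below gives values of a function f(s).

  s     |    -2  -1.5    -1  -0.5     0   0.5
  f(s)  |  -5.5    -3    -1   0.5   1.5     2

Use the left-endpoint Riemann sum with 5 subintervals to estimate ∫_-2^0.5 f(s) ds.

-3.75

Δs = 0.5.
Sum = 0.5·[(-5.5) + (-3) + (-1) + 0.5 + 1.5] = -3.75.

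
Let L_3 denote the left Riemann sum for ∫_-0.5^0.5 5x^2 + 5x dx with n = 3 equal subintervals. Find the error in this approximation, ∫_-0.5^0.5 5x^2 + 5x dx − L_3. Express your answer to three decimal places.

0.741

Exact integral: ∫_-0.5^0.5 f(x) dx ≈ 0.41667.
L_3 ≈ -0.32407.
Error ≈ 0.41667 − (-0.32407) ≈ 0.741.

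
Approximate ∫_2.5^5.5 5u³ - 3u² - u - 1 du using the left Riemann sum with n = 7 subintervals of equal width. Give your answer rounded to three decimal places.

Δu = (5.5 − 2.5)/7 = 3/7.
Left endpoints: 2.5, 41/14, 47/14, 53/14, 59/14, 65/14, 71/14.
f(2.5) = 55.875, f(41/14) = 263223/2744, f(47/14) = 414381/2744, f(53/14) = 613275/2744, f(59/14) = 866385/2744, f(65/14) = 1180191/2744, f(71/14) = 1561173/2744.
Sum = Δu · [f(2.5) + f(41/14) + f(47/14) + ...].
Sum ≈ 789.038.

789.038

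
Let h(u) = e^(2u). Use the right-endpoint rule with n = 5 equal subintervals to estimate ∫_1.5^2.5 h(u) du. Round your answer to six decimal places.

Δu = (2.5 − 1.5)/5 = 0.2.
Right endpoints: 1.7, 1.9, 2.1, 2.3, 2.5.
h(1.7) ≈ 29.964100, h(1.9) ≈ 44.701184, h(2.1) ≈ 66.686331, h(2.3) ≈ 99.484316, h(2.5) ≈ 148.413159.
Sum = Δu · [h(1.7) + h(1.9) + h(2.1) + h(2.3) + h(2.5)].
Sum ≈ 77.849818.

77.849818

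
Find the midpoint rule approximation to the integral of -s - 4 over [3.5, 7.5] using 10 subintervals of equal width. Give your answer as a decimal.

Δs = (7.5 − 3.5)/10 = 0.4.
Midpoints: 3.7, 4.1, 4.5, 4.9, 5.3, 5.7, 6.1, 6.5, 6.9, 7.3.
f(3.7) = -7.7, f(4.1) = -8.1, f(4.5) = -8.5, f(4.9) = -8.9, f(5.3) = -9.3, f(5.7) = -9.7, f(6.1) = -10.1, f(6.5) = -10.5, f(6.9) = -10.9, f(7.3) = -11.3.
Sum = Δs · [f(3.7) + f(4.1) + f(4.5) + ...].
Sum = -38.

-38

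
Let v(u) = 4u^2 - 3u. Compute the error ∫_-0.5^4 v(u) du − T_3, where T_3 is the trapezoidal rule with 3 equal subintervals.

Exact integral: ∫_-0.5^4 v(u) du = 61.875.
T_3 = 68.625.
Error = 61.875 − 68.625 = -6.75.

-6.75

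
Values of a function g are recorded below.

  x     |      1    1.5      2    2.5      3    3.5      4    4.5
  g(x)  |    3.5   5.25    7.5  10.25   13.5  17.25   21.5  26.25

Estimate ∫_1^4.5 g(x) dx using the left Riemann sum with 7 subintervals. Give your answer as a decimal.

39.375

Δx = 0.5.
Sum = 0.5·[3.5 + 5.25 + 7.5 + 10.25 + 13.5 + 17.25 + 21.5] = 39.375.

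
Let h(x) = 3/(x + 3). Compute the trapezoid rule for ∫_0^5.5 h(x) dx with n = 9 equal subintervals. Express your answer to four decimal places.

Δx = (5.5 − 0)/9 = 11/18.
h(0) = 1, h(11/18) = 54/65, h(11/9) = 27/38, h(11/6) = 18/29, h(22/9) = 27/49, h(55/18) = 54/109, h(11/3) = 0.45, h(77/18) = 54/131, h(44/9) = 27/71, h(5.5) = 6/17.
T_9 = (Δx/2)·[h(x_0) + 2h(x_1) + ... + 2h(x_{8}) + h(x_9)].
Sum ≈ 3.1334.

3.1334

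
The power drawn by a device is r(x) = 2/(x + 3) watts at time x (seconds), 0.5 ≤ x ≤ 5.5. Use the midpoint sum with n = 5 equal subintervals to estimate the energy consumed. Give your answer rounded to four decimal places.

1.7690

Δx = (5.5 − 0.5)/5 = 1.
Midpoints: 1, 2, 3, 4, 5.
r(1) = 0.5, r(2) = 0.4, r(3) = 1/3, r(4) = 2/7, r(5) = 0.25.
Sum = Δx · [r(1) + r(2) + r(3) + r(4) + r(5)].
Sum ≈ 1.7690.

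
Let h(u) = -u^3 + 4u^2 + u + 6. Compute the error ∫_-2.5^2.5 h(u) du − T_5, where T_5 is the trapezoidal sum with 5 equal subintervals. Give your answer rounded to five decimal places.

-3.33333

Exact integral: ∫_-2.5^2.5 h(u) du ≈ 71.6666667.
T_5 = 75.
Error ≈ 71.6666667 − 75 ≈ -3.33333.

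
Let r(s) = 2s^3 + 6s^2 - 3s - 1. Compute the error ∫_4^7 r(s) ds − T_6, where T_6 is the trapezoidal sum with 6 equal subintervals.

-4.875

Exact integral: ∫_4^7 r(s) ds = 1578.
T_6 = 1582.875.
Error = 1578 − 1582.875 = -4.875.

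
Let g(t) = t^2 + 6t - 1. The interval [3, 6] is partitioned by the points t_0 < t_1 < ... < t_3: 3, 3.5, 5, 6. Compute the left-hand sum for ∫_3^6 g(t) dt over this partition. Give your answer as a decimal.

115.375

Subinterval widths: 0.5, 1.5, 1.
Left endpoints: 3, 3.5, 5.
g(3) = 26, g(3.5) = 32.25, g(5) = 54.
Sum = Σ Δt_i · g(t_i).
Sum = 115.375.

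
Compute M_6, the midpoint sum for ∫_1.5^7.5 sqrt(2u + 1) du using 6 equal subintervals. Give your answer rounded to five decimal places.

Δu = (7.5 − 1.5)/6 = 1.
Midpoints: 2, 3, 4, 5, 6, 7.
f(2) ≈ 2.23607, f(3) ≈ 2.64575, f(4) ≈ 3.00000, f(5) ≈ 3.31662, f(6) ≈ 3.60555, f(7) ≈ 3.87298.
Sum = Δu · [f(2) + f(3) + f(4) + ...].
Sum ≈ 18.67698.

18.67698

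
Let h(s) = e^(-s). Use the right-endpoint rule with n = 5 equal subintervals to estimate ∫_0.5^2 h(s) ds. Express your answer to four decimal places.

Δs = (2 − 0.5)/5 = 0.3.
Right endpoints: 0.8, 1.1, 1.4, 1.7, 2.
h(0.8) ≈ 0.4493, h(1.1) ≈ 0.3329, h(1.4) ≈ 0.2466, h(1.7) ≈ 0.1827, h(2) ≈ 0.1353.
Sum = Δs · [h(0.8) + h(1.1) + h(1.4) + h(1.7) + h(2)].
Sum ≈ 0.4040.

0.4040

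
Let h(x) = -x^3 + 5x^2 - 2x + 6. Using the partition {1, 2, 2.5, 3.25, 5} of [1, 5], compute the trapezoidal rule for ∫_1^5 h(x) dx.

43.87109375

Subinterval widths: 1, 0.5, 0.75, 1.75.
h(1) = 8, h(2) = 14, h(2.5) = 16.625, h(3.25) = 17.984375, h(5) = -4.
On each subinterval the trapezoid contributes (Δx_i/2)·[h(x_{i-1}) + h(x_i)].
Sum = 43.87109375.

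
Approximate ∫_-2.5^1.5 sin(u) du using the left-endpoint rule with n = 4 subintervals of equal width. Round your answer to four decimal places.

Δu = (1.5 − (-2.5))/4 = 1.
Left endpoints: -2.5, -1.5, -0.5, 0.5.
f(-2.5) ≈ -0.5985, f(-1.5) ≈ -0.9975, f(-0.5) ≈ -0.4794, f(0.5) ≈ 0.4794.
Sum = Δu · [f(-2.5) + f(-1.5) + f(-0.5) + f(0.5)].
Sum ≈ -1.5960.

-1.5960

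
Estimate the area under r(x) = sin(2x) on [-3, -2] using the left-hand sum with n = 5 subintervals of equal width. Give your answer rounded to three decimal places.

0.748

Δx = (-2 − (-3))/5 = 0.2.
Left endpoints: -3, -2.8, -2.6, -2.4, -2.2.
r(-3) ≈ 0.279, r(-2.8) ≈ 0.631, r(-2.6) ≈ 0.883, r(-2.4) ≈ 0.996, r(-2.2) ≈ 0.952.
Sum = Δx · [r(-3) + r(-2.8) + r(-2.6) + r(-2.4) + r(-2.2)].
Sum ≈ 0.748.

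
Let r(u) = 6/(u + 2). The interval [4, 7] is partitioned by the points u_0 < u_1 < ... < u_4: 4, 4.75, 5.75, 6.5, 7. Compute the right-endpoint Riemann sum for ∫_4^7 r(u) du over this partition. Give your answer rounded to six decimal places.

2.303605

Subinterval widths: 0.75, 1, 0.75, 0.5.
Right endpoints: 4.75, 5.75, 6.5, 7.
r(4.75) = 8/9, r(5.75) = 24/31, r(6.5) = 12/17, r(7) = 2/3.
Sum = Σ Δu_i · r(u_i).
Sum ≈ 2.303605.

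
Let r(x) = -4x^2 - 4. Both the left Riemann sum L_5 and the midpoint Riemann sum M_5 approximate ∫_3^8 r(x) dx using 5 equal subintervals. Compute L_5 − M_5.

105

L_5 = -560.
M_5 = -665.
L_5 − M_5 = 105.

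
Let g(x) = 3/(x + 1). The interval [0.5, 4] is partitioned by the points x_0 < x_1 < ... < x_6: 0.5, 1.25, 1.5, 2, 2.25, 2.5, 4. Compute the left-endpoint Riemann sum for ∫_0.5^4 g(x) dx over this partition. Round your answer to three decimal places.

Subinterval widths: 0.75, 0.25, 0.5, 0.25, 0.25, 1.5.
Left endpoints: 0.5, 1.25, 1.5, 2, 2.25, 2.5.
g(0.5) = 2, g(1.25) = 4/3, g(1.5) = 1.2, g(2) = 1, g(2.25) = 12/13, g(2.5) = 6/7.
Sum = Σ Δx_i · g(x_i).
Sum ≈ 4.200.

4.200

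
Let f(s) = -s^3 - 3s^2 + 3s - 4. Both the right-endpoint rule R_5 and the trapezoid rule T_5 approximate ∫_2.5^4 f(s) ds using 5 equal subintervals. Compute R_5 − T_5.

-10.96875

R_5 = -105.24.
T_5 = -94.27125.
R_5 − T_5 = -10.96875.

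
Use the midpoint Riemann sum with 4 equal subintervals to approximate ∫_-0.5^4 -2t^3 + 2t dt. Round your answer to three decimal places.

Δt = (4 − (-0.5))/4 = 1.125.
Midpoints: 0.0625, 1.1875, 2.3125, 3.4375.
f(0.0625) = 255/2048, f(1.1875) = -1995/2048, f(2.3125) = -41181/2048, f(3.4375) = -152295/2048.
Sum = Δt · [f(0.0625) + f(1.1875) + f(2.3125) + f(3.4375)].
Sum ≈ -107.235.

-107.235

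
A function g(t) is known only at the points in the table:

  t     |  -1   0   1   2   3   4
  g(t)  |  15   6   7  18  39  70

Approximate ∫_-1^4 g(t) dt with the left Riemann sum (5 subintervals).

Δt = 1.
Sum = 1·[15 + 6 + 7 + 18 + 39] = 85.

85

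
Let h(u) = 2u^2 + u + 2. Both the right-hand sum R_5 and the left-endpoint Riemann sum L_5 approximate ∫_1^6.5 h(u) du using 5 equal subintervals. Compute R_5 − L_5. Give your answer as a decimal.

R_5 = 264.66.
L_5 = 167.86.
R_5 − L_5 = 96.8.

96.8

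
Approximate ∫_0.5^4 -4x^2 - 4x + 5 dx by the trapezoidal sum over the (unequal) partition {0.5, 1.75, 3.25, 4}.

Subinterval widths: 1.25, 1.5, 0.75.
f(0.5) = 2, f(1.75) = -14.25, f(3.25) = -50.25, f(4) = -75.
On each subinterval the trapezoid contributes (Δx_i/2)·[f(x_{i-1}) + f(x_i)].
Sum = -103.

-103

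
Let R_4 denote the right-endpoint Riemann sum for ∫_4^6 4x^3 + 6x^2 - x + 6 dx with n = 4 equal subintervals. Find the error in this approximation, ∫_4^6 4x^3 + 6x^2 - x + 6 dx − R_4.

-187

Exact integral: ∫_4^6 f(x) dx = 1346.
R_4 = 1533.
Error = 1346 − 1533 = -187.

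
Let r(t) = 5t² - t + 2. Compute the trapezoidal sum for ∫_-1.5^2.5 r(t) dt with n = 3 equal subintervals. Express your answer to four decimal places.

Δt = (2.5 − (-1.5))/3 = 4/3.
r(-1.5) = 14.75, r(-1/6) = 83/36, r(7/6) = 275/36, r(2.5) = 30.75.
T_3 = (Δt/2)·[r(t_0) + 2r(t_1) + 2r(t_2) + r(t_3)].
Sum ≈ 43.5926.

43.5926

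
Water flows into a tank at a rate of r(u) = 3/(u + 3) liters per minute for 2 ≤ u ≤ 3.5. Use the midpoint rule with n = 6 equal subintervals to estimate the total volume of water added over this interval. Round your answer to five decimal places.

0.78697

Δu = (3.5 − 2)/6 = 0.25.
Midpoints: 2.125, 2.375, 2.625, 2.875, 3.125, 3.375.
r(2.125) = 24/41, r(2.375) = 24/43, r(2.625) = 8/15, r(2.875) = 24/47, r(3.125) = 24/49, r(3.375) = 8/17.
Sum = Δu · [r(2.125) + r(2.375) + r(2.625) + ...].
Sum ≈ 0.78697.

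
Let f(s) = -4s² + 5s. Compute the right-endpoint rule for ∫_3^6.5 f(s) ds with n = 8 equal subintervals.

Δs = (6.5 − 3)/8 = 0.4375.
Right endpoints: 3.4375, 3.875, 4.3125, 4.75, 5.1875, 5.625, 6.0625, 6.5.
f(3.4375) = -30.078125, f(3.875) = -40.6875, f(4.3125) = -52.828125, f(4.75) = -66.5, f(5.1875) = -81.703125, f(5.625) = -98.4375, f(6.0625) = -116.703125, f(6.5) = -136.5.
Sum = Δs · [f(3.4375) + f(3.875) + f(4.3125) + ...].
Sum = -272.75390625.

-272.75390625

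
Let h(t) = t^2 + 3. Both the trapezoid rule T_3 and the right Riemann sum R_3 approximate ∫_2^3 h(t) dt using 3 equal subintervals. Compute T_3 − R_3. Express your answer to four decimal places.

-0.8333

T_3 ≈ 9.351852.
R_3 ≈ 10.185185.
T_3 − R_3 ≈ -0.8333.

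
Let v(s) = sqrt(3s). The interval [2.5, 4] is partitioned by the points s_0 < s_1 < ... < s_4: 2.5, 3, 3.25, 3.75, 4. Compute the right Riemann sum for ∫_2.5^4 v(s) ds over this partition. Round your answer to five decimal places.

4.82370

Subinterval widths: 0.5, 0.25, 0.5, 0.25.
Right endpoints: 3, 3.25, 3.75, 4.
v(3) ≈ 3.00000, v(3.25) ≈ 3.12250, v(3.75) ≈ 3.35410, v(4) ≈ 3.46410.
Sum = Σ Δs_i · v(s_i).
Sum ≈ 4.82370.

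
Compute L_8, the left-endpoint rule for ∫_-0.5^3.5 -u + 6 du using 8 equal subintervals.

Δu = (3.5 − (-0.5))/8 = 0.5.
Left endpoints: -0.5, 0, 0.5, 1, 1.5, 2, 2.5, 3.
f(-0.5) = 6.5, f(0) = 6, f(0.5) = 5.5, f(1) = 5, f(1.5) = 4.5, f(2) = 4, f(2.5) = 3.5, f(3) = 3.
Sum = Δu · [f(-0.5) + f(0) + f(0.5) + ...].
Sum = 19.

19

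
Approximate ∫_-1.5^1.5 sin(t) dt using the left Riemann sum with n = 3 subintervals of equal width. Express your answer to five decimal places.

Δt = (1.5 − (-1.5))/3 = 1.
Left endpoints: -1.5, -0.5, 0.5.
f(-1.5) ≈ -0.99749, f(-0.5) ≈ -0.47943, f(0.5) ≈ 0.47943.
Sum = Δt · [f(-1.5) + f(-0.5) + f(0.5)].
Sum ≈ -0.99749.

-0.99749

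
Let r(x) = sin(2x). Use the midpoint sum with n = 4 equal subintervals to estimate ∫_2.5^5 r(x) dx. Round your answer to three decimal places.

0.600

Δx = (5 − 2.5)/4 = 0.625.
Midpoints: 2.8125, 3.4375, 4.0625, 4.6875.
r(2.8125) ≈ -0.612, r(3.4375) ≈ 0.558, r(4.0625) ≈ 0.963, r(4.6875) ≈ 0.050.
Sum = Δx · [r(2.8125) + r(3.4375) + r(4.0625) + r(4.6875)].
Sum ≈ 0.600.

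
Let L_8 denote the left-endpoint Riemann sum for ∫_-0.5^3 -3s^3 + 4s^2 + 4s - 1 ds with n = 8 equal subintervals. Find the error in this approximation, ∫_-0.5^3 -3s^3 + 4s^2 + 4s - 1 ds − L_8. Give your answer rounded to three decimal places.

-6.273

Exact integral: ∫_-0.5^3 f(s) ds ≈ -10.53646.
L_8 ≈ -4.26392.
Error ≈ -10.53646 − (-4.26392) ≈ -6.273.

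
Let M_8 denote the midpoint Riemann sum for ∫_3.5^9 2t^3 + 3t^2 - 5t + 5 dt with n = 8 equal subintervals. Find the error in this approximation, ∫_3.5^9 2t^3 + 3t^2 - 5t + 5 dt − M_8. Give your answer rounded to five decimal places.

Exact integral: ∫_3.5^9 f(t) dt = 3747.21875.
M_8 ≈ 3738.4450684.
Error ≈ 3747.21875 − 3738.4450684 ≈ 8.77368.

8.77368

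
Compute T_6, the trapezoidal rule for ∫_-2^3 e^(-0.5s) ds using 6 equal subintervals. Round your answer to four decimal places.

5.0623

Δs = (3 − (-2))/6 = 5/6.
f(-2) ≈ 2.7183, f(-7/6) ≈ 1.7920, f(-1/3) ≈ 1.1814, f(0.5) ≈ 0.7788, f(4/3) ≈ 0.5134, f(13/6) ≈ 0.3385, f(3) ≈ 0.2231.
T_6 = (Δs/2)·[f(s_0) + 2f(s_1) + ... + 2f(s_{5}) + f(s_6)].
Sum ≈ 5.0623.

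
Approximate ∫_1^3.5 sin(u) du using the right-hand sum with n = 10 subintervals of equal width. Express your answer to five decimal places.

Δu = (3.5 − 1)/10 = 0.25.
Right endpoints: 1.25, 1.5, 1.75, 2, 2.25, 2.5, 2.75, 3, 3.25, 3.5.
f(1.25) ≈ 0.94898, f(1.5) ≈ 0.99749, f(1.75) ≈ 0.98399, f(2) ≈ 0.90930, f(2.25) ≈ 0.77807, f(2.5) ≈ 0.59847, f(2.75) ≈ 0.38166, f(3) ≈ 0.14112, f(3.25) ≈ -0.10820, f(3.5) ≈ -0.35078.
Sum = Δu · [f(1.25) + f(1.5) + f(1.75) + ...].
Sum ≈ 1.32003.

1.32003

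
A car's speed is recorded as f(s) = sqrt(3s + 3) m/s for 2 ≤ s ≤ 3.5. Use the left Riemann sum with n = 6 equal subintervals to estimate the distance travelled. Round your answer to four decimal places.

Δs = (3.5 − 2)/6 = 0.25.
Left endpoints: 2, 2.25, 2.5, 2.75, 3, 3.25.
f(2) ≈ 3.0000, f(2.25) ≈ 3.1225, f(2.5) ≈ 3.2404, f(2.75) ≈ 3.3541, f(3) ≈ 3.4641, f(3.25) ≈ 3.5707.
Sum = Δs · [f(2) + f(2.25) + f(2.5) + ...].
Sum ≈ 4.9379.

4.9379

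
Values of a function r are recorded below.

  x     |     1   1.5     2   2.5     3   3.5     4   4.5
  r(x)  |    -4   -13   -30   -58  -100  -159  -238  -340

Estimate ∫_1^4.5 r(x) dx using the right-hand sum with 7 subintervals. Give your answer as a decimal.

-469

Δx = 0.5.
Sum = 0.5·[(-13) + (-30) + (-58) + (-100) + (-159) + (-238) + (-340)] = -469.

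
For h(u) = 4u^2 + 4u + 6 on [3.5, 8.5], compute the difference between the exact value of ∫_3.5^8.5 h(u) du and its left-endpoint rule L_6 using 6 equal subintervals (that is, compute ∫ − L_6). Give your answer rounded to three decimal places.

106.019

Exact integral: ∫_3.5^8.5 h(u) du ≈ 911.66667.
L_6 ≈ 805.64815.
Error ≈ 911.66667 − 805.64815 ≈ 106.019.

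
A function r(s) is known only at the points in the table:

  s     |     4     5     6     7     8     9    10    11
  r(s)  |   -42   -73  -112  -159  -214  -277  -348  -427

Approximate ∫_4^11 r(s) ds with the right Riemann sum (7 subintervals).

-1610

Δs = 1.
Sum = 1·[(-73) + (-112) + (-159) + (-214) + (-277) + (-348) + (-427)] = -1610.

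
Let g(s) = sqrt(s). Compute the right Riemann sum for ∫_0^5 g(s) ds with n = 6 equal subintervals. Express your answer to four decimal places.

8.2400

Δs = (5 − 0)/6 = 5/6.
Right endpoints: 5/6, 5/3, 2.5, 10/3, 25/6, 5.
g(5/6) ≈ 0.9129, g(5/3) ≈ 1.2910, g(2.5) ≈ 1.5811, g(10/3) ≈ 1.8257, g(25/6) ≈ 2.0412, g(5) ≈ 2.2361.
Sum = Δs · [g(5/6) + g(5/3) + g(2.5) + ...].
Sum ≈ 8.2400.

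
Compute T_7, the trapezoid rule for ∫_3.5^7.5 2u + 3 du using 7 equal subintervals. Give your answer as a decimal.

56

Δu = (7.5 − 3.5)/7 = 4/7.
f(3.5) = 10, f(57/14) = 78/7, f(65/14) = 86/7, f(73/14) = 94/7, f(81/14) = 102/7, f(89/14) = 110/7, f(97/14) = 118/7, f(7.5) = 18.
T_7 = (Δu/2)·[f(u_0) + 2f(u_1) + ... + 2f(u_{6}) + f(u_7)].
Sum = 56.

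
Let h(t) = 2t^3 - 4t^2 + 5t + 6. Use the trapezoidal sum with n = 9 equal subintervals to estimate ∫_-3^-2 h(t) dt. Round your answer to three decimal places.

Δt = (-2 − (-3))/9 = 1/9.
h(-3) = -99, h(-26/9) = -65644/729, h(-25/9) = -59501/729, h(-8/3) = -1990/27, h(-23/9) = -48319/729, h(-22/9) = -43256/729, h(-7/3) = -1427/27, h(-20/9) = -34126/729, h(-19/9) = -30035/729, h(-2) = -36.
T_9 = (Δt/2)·[h(t_0) + 2h(t_1) + ... + 2h(t_{8}) + h(t_9)].
Sum ≈ -64.372.

-64.372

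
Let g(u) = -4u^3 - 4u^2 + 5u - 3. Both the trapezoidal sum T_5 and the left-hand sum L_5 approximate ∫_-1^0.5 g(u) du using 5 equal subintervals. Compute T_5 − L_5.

T_5 = -6.96.
L_5 = -7.86.
T_5 − L_5 = 0.9.

0.9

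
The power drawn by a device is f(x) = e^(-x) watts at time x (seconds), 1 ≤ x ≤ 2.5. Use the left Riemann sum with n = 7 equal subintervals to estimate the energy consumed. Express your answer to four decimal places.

0.3175

Δx = (2.5 − 1)/7 = 3/14.
Left endpoints: 1, 17/14, 10/7, 23/14, 13/7, 29/14, 16/7.
f(1) ≈ 0.3679, f(17/14) ≈ 0.2969, f(10/7) ≈ 0.2397, f(23/14) ≈ 0.1934, f(13/7) ≈ 0.1561, f(29/14) ≈ 0.1260, f(16/7) ≈ 0.1017.
Sum = Δx · [f(1) + f(17/14) + f(10/7) + ...].
Sum ≈ 0.3175.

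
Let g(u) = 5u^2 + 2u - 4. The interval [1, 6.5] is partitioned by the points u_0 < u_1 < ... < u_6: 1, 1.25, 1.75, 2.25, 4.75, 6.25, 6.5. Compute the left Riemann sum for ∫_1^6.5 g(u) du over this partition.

304.265625

Subinterval widths: 0.25, 0.5, 0.5, 2.5, 1.5, 0.25.
Left endpoints: 1, 1.25, 1.75, 2.25, 4.75, 6.25.
g(1) = 3, g(1.25) = 6.3125, g(1.75) = 14.8125, g(2.25) = 25.8125, g(4.75) = 118.3125, g(6.25) = 203.8125.
Sum = Σ Δu_i · g(u_i).
Sum = 304.265625.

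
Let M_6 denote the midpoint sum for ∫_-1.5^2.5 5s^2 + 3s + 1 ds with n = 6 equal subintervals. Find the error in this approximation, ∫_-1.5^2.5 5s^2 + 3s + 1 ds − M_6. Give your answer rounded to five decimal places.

0.74074

Exact integral: ∫_-1.5^2.5 f(s) ds ≈ 41.6666667.
M_6 ≈ 40.9259259.
Error ≈ 41.6666667 − 40.9259259 ≈ 0.74074.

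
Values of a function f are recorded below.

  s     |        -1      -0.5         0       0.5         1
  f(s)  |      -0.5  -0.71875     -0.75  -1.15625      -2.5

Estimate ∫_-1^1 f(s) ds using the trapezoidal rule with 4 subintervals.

Δs = 0.5.
T_4 = (0.5/2)·[(-0.5) + 2·(-0.71875) + 2·(-0.75) + 2·(-1.15625) + (-2.5)] = -2.0625.

-2.0625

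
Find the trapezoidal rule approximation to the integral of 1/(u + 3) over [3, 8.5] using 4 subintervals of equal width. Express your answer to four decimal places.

Δu = (8.5 − 3)/4 = 1.375.
f(3) = 1/6, f(4.375) = 8/59, f(5.75) = 4/35, f(7.125) = 8/81, f(8.5) = 2/23.
T_4 = (Δu/2)·[f(u_0) + 2f(u_1) + 2f(u_2) + 2f(u_3) + f(u_4)].
Sum ≈ 0.6538.

0.6538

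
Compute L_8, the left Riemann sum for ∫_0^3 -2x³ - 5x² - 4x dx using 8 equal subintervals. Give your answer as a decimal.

Δx = (3 − 0)/8 = 0.375.
Left endpoints: 0, 0.375, 0.75, 1.125, 1.5, 1.875, 2.25, 2.625.
f(0) = 0, f(0.375) = -2.30859375, f(0.75) = -6.65625, f(1.125) = -13.67578125, f(1.5) = -24, f(1.875) = -38.26171875, f(2.25) = -57.09375, f(2.625) = -81.12890625.
Sum = Δx · [f(0) + f(0.375) + f(0.75) + ...].
Sum = -83.671875.

-83.671875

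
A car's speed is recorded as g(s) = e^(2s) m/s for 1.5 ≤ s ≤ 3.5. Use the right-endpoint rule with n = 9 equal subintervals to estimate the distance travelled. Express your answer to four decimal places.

Δs = (3.5 − 1.5)/9 = 2/9.
Right endpoints: 31/18, 35/18, 13/6, 43/18, 47/18, 17/6, 55/18, 59/18, 3.5.
g(31/18) ≈ 31.3259, g(35/18) ≈ 48.8566, g(13/6) ≈ 76.1979, g(43/18) ≈ 118.8400, g(47/18) ≈ 185.3456, g(17/6) ≈ 289.0694, g(55/18) ≈ 450.8394, g(59/18) ≈ 703.1397, g(3.5) ≈ 1096.6332.
Sum = Δs · [g(31/18) + g(35/18) + g(13/6) + ...].
Sum ≈ 666.7217.

666.7217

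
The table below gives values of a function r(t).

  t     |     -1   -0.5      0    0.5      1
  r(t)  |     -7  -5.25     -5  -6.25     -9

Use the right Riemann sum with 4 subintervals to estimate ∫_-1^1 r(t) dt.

Δt = 0.5.
Sum = 0.5·[(-5.25) + (-5) + (-6.25) + (-9)] = -12.75.

-12.75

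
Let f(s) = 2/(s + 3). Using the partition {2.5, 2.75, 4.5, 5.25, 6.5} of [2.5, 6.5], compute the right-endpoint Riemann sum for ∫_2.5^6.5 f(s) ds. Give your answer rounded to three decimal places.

0.999

Subinterval widths: 0.25, 1.75, 0.75, 1.25.
Right endpoints: 2.75, 4.5, 5.25, 6.5.
f(2.75) = 8/23, f(4.5) = 4/15, f(5.25) = 8/33, f(6.5) = 4/19.
Sum = Σ Δs_i · f(s_i).
Sum ≈ 0.999.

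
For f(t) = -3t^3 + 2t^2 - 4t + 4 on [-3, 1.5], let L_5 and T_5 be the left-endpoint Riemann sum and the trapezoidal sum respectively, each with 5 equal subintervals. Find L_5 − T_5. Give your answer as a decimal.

L_5 = 169.2.
T_5 = 114.01875.
L_5 − T_5 = 55.18125.

55.18125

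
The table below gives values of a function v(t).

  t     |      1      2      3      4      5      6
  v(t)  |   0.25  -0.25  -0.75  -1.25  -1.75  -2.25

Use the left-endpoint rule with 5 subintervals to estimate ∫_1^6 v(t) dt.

-3.75

Δt = 1.
Sum = 1·[0.25 + (-0.25) + (-0.75) + (-1.25) + (-1.75)] = -3.75.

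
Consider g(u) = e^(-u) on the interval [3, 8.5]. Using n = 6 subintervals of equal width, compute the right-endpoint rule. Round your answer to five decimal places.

Δu = (8.5 − 3)/6 = 11/12.
Right endpoints: 47/12, 29/6, 5.75, 20/3, 91/12, 8.5.
g(47/12) ≈ 0.01991, g(29/6) ≈ 0.00796, g(5.75) ≈ 0.00318, g(20/3) ≈ 0.00127, g(91/12) ≈ 0.00051, g(8.5) ≈ 0.00020.
Sum = Δu · [g(47/12) + g(29/6) + g(5.75) + ...].
Sum ≈ 0.03028.

0.03028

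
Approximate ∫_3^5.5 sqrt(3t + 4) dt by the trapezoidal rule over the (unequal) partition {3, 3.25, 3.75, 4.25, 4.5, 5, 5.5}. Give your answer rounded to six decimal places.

Subinterval widths: 0.25, 0.5, 0.5, 0.25, 0.5, 0.5.
f(3) ≈ 3.605551, f(3.25) ≈ 3.708099, f(3.75) ≈ 3.905125, f(4.25) ≈ 4.092676, f(4.5) ≈ 4.183300, f(5) ≈ 4.358899, f(5.5) ≈ 4.527693.
On each subinterval the trapezoid contributes (Δt_i/2)·[f(t_{i-1}) + f(t_i)].
Sum ≈ 10.208657.

10.208657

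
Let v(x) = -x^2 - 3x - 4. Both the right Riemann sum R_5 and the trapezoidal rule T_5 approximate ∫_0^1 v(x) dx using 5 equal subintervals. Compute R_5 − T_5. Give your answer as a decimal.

R_5 = -6.24.
T_5 = -5.84.
R_5 − T_5 = -0.4.

-0.4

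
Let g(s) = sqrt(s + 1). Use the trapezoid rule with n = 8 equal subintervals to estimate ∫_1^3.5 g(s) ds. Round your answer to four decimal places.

Δs = (3.5 − 1)/8 = 0.3125.
g(1) ≈ 1.4142, g(1.3125) ≈ 1.5207, g(1.625) ≈ 1.6202, g(1.9375) ≈ 1.7139, g(2.25) ≈ 1.8028, g(2.5625) ≈ 1.8875, g(2.875) ≈ 1.9685, g(3.1875) ≈ 2.0463, g(3.5) ≈ 2.1213.
T_8 = (Δs/2)·[g(s_0) + 2g(s_1) + ... + 2g(s_{7}) + g(s_8)].
Sum ≈ 4.4774.

4.4774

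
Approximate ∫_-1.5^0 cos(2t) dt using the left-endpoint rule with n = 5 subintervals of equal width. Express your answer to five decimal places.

Δt = (0 − (-1.5))/5 = 0.3.
Left endpoints: -1.5, -1.2, -0.9, -0.6, -0.3.
f(-1.5) ≈ -0.98999, f(-1.2) ≈ -0.73739, f(-0.9) ≈ -0.22720, f(-0.6) ≈ 0.36236, f(-0.3) ≈ 0.82534.
Sum = Δt · [f(-1.5) + f(-1.2) + f(-0.9) + f(-0.6) + f(-0.3)].
Sum ≈ -0.23007.

-0.23007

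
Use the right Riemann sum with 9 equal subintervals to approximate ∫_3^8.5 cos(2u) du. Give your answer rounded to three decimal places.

-0.675

Δu = (8.5 − 3)/9 = 11/18.
Right endpoints: 65/18, 38/9, 29/6, 49/9, 109/18, 20/3, 131/18, 71/9, 8.5.
f(65/18) ≈ 0.591, f(38/9) ≈ -0.557, f(29/6) ≈ -0.971, f(49/9) ≈ -0.106, f(109/18) ≈ 0.898, f(20/3) ≈ 0.720, f(131/18) ≈ -0.406, f(71/9) ≈ -0.998, f(8.5) ≈ -0.275.
Sum = Δu · [f(65/18) + f(38/9) + f(29/6) + ...].
Sum ≈ -0.675.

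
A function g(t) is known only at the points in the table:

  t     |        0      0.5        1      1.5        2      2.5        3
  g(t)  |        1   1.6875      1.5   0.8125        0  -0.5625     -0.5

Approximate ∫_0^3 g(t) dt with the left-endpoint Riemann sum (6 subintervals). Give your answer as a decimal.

Δt = 0.5.
Sum = 0.5·[1 + 1.6875 + 1.5 + 0.8125 + 0 + (-0.5625)] = 2.21875.

2.21875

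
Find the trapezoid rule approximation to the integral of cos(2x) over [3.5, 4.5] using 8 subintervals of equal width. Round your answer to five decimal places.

-0.12180

Δx = (4.5 − 3.5)/8 = 0.125.
f(3.5) ≈ 0.75390, f(3.625) ≈ 0.56792, f(3.75) ≈ 0.34664, f(3.875) ≈ 0.10379, f(4) ≈ -0.14550, f(4.125) ≈ -0.38575, f(4.25) ≈ -0.60201, f(4.375) ≈ -0.78085, f(4.5) ≈ -0.91113.
T_8 = (Δx/2)·[f(x_0) + 2f(x_1) + ... + 2f(x_{7}) + f(x_8)].
Sum ≈ -0.12180.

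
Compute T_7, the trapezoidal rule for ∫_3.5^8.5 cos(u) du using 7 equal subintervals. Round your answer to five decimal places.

Δu = (8.5 − 3.5)/7 = 5/7.
f(3.5) ≈ -0.93646, f(59/14) ≈ -0.47776, f(69/14) ≈ 0.21450, f(79/14) ≈ 0.80190, f(89/14) ≈ 0.99727, f(99/14) ≈ 0.70509, f(109/14) ≈ 0.06821, f(8.5) ≈ -0.60201.
T_7 = (Δu/2)·[f(u_0) + 2f(u_1) + ... + 2f(u_{6}) + f(u_7)].
Sum ≈ 1.09999.

1.09999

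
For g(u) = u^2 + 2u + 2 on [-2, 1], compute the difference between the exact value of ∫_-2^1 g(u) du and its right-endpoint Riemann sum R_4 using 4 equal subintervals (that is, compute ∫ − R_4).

-1.40625

Exact integral: ∫_-2^1 g(u) du = 6.
R_4 = 7.40625.
Error = 6 − 7.40625 = -1.40625.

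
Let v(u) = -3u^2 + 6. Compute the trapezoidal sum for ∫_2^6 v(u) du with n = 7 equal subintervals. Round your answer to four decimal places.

-184.6531

Δu = (6 − 2)/7 = 4/7.
v(2) = -6, v(18/7) = -678/49, v(22/7) = -1158/49, v(26/7) = -1734/49, v(30/7) = -2406/49, v(34/7) = -3174/49, v(38/7) = -4038/49, v(6) = -102.
T_7 = (Δu/2)·[v(u_0) + 2v(u_1) + ... + 2v(u_{6}) + v(u_7)].
Sum ≈ -184.6531.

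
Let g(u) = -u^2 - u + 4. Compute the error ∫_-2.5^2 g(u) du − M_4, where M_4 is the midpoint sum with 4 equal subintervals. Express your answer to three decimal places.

Exact integral: ∫_-2.5^2 g(u) du = 11.25.
M_4 ≈ 11.72461.
Error ≈ 11.25 − 11.72461 ≈ -0.475.

-0.475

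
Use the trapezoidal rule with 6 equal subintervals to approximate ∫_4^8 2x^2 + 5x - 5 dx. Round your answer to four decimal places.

Δx = (8 − 4)/6 = 2/3.
f(4) = 47, f(14/3) = 557/9, f(16/3) = 707/9, f(6) = 97, f(20/3) = 1055/9, f(22/3) = 1253/9, f(8) = 163.
T_6 = (Δx/2)·[f(x_0) + 2f(x_1) + ... + 2f(x_{5}) + f(x_6)].
Sum ≈ 399.2593.

399.2593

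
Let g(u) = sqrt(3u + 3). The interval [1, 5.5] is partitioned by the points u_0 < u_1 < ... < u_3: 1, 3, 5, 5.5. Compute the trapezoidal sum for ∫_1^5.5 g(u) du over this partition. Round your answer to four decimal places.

Subinterval widths: 2, 2, 0.5.
g(1) ≈ 2.4495, g(3) ≈ 3.4641, g(5) ≈ 4.2426, g(5.5) ≈ 4.4159.
On each subinterval the trapezoid contributes (Δu_i/2)·[g(u_{i-1}) + g(u_i)].
Sum ≈ 15.7850.

15.7850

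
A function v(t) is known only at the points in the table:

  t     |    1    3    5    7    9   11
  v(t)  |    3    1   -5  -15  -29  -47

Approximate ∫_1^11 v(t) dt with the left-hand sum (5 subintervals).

-90

Δt = 2.
Sum = 2·[3 + 1 + (-5) + (-15) + (-29)] = -90.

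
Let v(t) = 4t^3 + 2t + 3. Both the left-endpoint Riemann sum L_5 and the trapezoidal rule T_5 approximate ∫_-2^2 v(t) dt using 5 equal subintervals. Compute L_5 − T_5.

L_5 = -16.8.
T_5 = 12.
L_5 − T_5 = -28.8.

-28.8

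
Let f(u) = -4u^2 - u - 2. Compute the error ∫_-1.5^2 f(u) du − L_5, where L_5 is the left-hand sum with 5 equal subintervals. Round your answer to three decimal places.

Exact integral: ∫_-1.5^2 f(u) du ≈ -23.04167.
L_5 = -20.51.
Error ≈ -23.04167 − (-20.51) ≈ -2.532.

-2.532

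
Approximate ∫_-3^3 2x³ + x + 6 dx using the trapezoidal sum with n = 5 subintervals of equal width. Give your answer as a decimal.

Δx = (3 − (-3))/5 = 1.2.
f(-3) = -51, f(-1.8) = -7.464, f(-0.6) = 4.968, f(0.6) = 7.032, f(1.8) = 19.464, f(3) = 63.
T_5 = (Δx/2)·[f(x_0) + 2f(x_1) + ... + 2f(x_{4}) + f(x_5)].
Sum = 36.

36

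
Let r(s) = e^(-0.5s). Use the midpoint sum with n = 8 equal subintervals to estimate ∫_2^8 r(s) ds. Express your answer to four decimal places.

0.6950

Δs = (8 − 2)/8 = 0.75.
Midpoints: 2.375, 3.125, 3.875, 4.625, 5.375, 6.125, 6.875, 7.625.
r(2.375) ≈ 0.3050, r(3.125) ≈ 0.2096, r(3.875) ≈ 0.1441, r(4.625) ≈ 0.0990, r(5.375) ≈ 0.0681, r(6.125) ≈ 0.0468, r(6.875) ≈ 0.0321, r(7.625) ≈ 0.0221.
Sum = Δs · [r(2.375) + r(3.125) + r(3.875) + ...].
Sum ≈ 0.6950.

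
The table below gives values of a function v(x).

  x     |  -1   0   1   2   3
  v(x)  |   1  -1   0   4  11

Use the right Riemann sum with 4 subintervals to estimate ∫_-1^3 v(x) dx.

Δx = 1.
Sum = 1·[(-1) + 0 + 4 + 11] = 14.

14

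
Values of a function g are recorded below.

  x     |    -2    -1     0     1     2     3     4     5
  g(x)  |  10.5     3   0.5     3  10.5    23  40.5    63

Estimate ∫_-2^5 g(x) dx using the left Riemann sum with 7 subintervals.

Δx = 1.
Sum = 1·[10.5 + 3 + 0.5 + 3 + 10.5 + 23 + 40.5] = 91.

91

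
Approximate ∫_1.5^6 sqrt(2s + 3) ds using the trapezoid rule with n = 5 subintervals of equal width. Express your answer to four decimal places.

Δs = (6 − 1.5)/5 = 0.9.
f(1.5) ≈ 2.4495, f(2.4) ≈ 2.7928, f(3.3) ≈ 3.0984, f(4.2) ≈ 3.3764, f(5.1) ≈ 3.6332, f(6) ≈ 3.8730.
T_5 = (Δs/2)·[f(s_0) + 2f(s_1) + ... + 2f(s_{4}) + f(s_5)].
Sum ≈ 14.4558.

14.4558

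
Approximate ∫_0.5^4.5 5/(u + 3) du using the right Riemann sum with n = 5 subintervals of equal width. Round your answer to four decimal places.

3.5229

Δu = (4.5 − 0.5)/5 = 0.8.
Right endpoints: 1.3, 2.1, 2.9, 3.7, 4.5.
f(1.3) = 50/43, f(2.1) = 50/51, f(2.9) = 50/59, f(3.7) = 50/67, f(4.5) = 2/3.
Sum = Δu · [f(1.3) + f(2.1) + f(2.9) + f(3.7) + f(4.5)].
Sum ≈ 3.5229.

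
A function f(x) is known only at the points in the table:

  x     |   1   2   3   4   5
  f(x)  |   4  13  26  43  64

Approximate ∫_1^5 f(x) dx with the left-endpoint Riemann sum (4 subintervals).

86

Δx = 1.
Sum = 1·[4 + 13 + 26 + 43] = 86.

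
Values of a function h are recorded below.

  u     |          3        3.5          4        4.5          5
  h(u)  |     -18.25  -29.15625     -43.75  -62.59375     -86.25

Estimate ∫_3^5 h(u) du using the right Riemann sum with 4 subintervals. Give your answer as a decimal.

Δu = 0.5.
Sum = 0.5·[(-29.15625) + (-43.75) + (-62.59375) + (-86.25)] = -110.875.

-110.875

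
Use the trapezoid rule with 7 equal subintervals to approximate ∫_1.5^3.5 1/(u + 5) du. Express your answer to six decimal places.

0.268331

Δu = (3.5 − 1.5)/7 = 2/7.
f(1.5) = 2/13, f(25/14) = 14/95, f(29/14) = 14/99, f(33/14) = 14/103, f(37/14) = 14/107, f(41/14) = 14/111, f(45/14) = 14/115, f(3.5) = 2/17.
T_7 = (Δu/2)·[f(u_0) + 2f(u_1) + ... + 2f(u_{6}) + f(u_7)].
Sum ≈ 0.268331.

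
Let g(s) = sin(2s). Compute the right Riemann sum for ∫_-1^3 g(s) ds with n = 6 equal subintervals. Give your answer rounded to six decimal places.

-0.373094

Δs = (3 − (-1))/6 = 2/3.
Right endpoints: -1/3, 1/3, 1, 5/3, 7/3, 3.
g(-1/3) ≈ -0.618370, g(1/3) ≈ 0.618370, g(1) ≈ 0.909297, g(5/3) ≈ -0.190568, g(7/3) ≈ -0.998955, g(3) ≈ -0.279415.
Sum = Δs · [g(-1/3) + g(1/3) + g(1) + ...].
Sum ≈ -0.373094.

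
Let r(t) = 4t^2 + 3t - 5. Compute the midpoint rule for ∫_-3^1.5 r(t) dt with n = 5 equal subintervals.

6.66

Δt = (1.5 − (-3))/5 = 0.9.
Midpoints: -2.55, -1.65, -0.75, 0.15, 1.05.
r(-2.55) = 13.36, r(-1.65) = 0.94, r(-0.75) = -5, r(0.15) = -4.46, r(1.05) = 2.56.
Sum = Δt · [r(-2.55) + r(-1.65) + r(-0.75) + r(0.15) + r(1.05)].
Sum = 6.66.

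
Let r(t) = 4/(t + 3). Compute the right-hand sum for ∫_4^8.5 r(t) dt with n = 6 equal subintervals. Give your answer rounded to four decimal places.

Δt = (8.5 − 4)/6 = 0.75.
Right endpoints: 4.75, 5.5, 6.25, 7, 7.75, 8.5.
r(4.75) = 16/31, r(5.5) = 8/17, r(6.25) = 16/37, r(7) = 0.4, r(7.75) = 16/43, r(8.5) = 8/23.
Sum = Δt · [r(4.75) + r(5.5) + r(6.25) + ...].
Sum ≈ 1.9043.

1.9043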